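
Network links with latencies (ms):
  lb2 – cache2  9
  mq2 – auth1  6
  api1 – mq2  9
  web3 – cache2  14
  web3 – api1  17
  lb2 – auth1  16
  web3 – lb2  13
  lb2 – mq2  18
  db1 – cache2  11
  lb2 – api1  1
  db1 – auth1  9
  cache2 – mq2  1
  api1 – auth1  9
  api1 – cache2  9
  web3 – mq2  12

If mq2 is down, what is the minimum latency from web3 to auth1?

23

A few of the web3→auth1 routes:
web3 - lb2 - auth1: 13 + 16 = 29
web3 - cache2 - api1 - auth1: 14 + 9 + 9 = 32
web3 - lb2 - api1 - auth1: 13 + 1 + 9 = 23
web3 - api1 - auth1: 17 + 9 = 26
Best route has total 23 ms.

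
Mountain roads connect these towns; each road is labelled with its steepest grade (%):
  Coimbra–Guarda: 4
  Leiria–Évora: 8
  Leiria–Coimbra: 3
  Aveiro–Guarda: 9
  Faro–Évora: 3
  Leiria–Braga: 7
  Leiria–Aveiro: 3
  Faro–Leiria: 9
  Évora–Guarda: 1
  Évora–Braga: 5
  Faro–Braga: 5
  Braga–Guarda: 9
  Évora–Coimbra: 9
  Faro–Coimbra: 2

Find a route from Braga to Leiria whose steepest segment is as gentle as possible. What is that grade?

A few of the Braga→Leiria routes:
Braga → Évora → Guarda → Coimbra → Leiria: max(5, 1, 4, 3) = 5
Braga → Faro → Évora → Guarda → Coimbra → Leiria: max(5, 3, 1, 4, 3) = 5
Braga → Faro → Coimbra → Leiria: max(5, 2, 3) = 5
Smallest bottleneck: 5%.

5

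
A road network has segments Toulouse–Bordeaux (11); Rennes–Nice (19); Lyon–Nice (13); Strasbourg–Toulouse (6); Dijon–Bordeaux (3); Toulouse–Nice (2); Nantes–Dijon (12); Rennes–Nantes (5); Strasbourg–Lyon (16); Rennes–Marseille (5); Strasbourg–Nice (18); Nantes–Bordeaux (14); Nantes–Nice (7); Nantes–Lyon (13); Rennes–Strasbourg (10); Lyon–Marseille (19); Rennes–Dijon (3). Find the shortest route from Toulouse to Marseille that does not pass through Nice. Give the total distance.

Some routes from Toulouse to Marseille avoiding Nice:
Toulouse -> Bordeaux -> Nantes -> Rennes -> Marseille: 11 + 14 + 5 + 5 = 35
Toulouse -> Strasbourg -> Rennes -> Marseille: 6 + 10 + 5 = 21
Toulouse -> Bordeaux -> Dijon -> Rennes -> Marseille: 11 + 3 + 3 + 5 = 22
The minimum is 21.

21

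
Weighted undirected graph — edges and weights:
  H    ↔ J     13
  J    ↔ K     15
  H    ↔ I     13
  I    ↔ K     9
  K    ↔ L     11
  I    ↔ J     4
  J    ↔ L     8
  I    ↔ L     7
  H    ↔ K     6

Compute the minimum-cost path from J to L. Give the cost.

8

A few of the J→L routes:
J - I - L: 4 + 7 = 11
J - K - L: 15 + 11 = 26
J - L: 8
J - I - K - L: 4 + 9 + 11 = 24
Best route has total 8.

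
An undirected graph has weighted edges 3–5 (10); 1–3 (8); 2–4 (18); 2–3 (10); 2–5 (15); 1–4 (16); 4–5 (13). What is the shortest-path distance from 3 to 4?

23

A few of the 3→4 routes:
3 - 1 - 4: 8 + 16 = 24
3 - 5 - 4: 10 + 13 = 23
3 - 2 - 4: 10 + 18 = 28
The minimum is 23.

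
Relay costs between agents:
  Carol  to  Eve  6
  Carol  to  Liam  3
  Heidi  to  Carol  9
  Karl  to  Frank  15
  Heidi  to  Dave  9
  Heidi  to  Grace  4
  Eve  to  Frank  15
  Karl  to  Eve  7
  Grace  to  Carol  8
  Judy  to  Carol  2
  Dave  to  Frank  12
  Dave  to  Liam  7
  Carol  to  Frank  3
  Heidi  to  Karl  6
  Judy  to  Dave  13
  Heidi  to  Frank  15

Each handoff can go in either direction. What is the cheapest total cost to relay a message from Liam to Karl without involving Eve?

Comparing a few candidate routes:
Liam-Dave-Heidi-Karl: 7 + 9 + 6 = 22
Liam-Carol-Heidi-Karl: 3 + 9 + 6 = 18
Liam-Carol-Frank-Karl: 3 + 3 + 15 = 21
Liam-Carol-Grace-Heidi-Karl: 3 + 8 + 4 + 6 = 21
Shortest: 18.

18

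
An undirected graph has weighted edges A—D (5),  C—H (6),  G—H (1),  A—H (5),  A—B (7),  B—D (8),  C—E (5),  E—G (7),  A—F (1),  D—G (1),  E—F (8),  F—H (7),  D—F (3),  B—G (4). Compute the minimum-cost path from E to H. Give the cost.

Some routes from E to H:
E → F → A → H: 8 + 1 + 5 = 14
E → F → D → G → H: 8 + 3 + 1 + 1 = 13
E → G → H: 7 + 1 = 8
E → C → H: 5 + 6 = 11
The minimum is 8.

8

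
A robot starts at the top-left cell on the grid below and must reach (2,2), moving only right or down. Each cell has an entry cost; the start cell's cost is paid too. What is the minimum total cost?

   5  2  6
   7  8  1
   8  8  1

15

Take r0c0 -> r0c1 -> r0c2 -> r1c2 -> r2c2 for a total of 5 + 2 + 6 + 1 + 1 = 15.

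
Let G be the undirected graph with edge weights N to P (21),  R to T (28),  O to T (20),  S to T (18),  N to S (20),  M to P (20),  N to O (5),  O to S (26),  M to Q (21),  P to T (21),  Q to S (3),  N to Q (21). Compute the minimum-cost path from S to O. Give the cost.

Checking several routes:
S → O: 26
S → N → O: 20 + 5 = 25
S → Q → N → O: 3 + 21 + 5 = 29
Shortest: 25.

25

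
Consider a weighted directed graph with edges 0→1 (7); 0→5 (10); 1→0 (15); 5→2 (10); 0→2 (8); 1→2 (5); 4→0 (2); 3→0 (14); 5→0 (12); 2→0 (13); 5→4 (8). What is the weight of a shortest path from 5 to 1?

Routes from 5 to 1:
5 - 2 - 0 - 1: 10 + 13 + 7 = 30
5 - 4 - 0 - 1: 8 + 2 + 7 = 17
5 - 0 - 1: 12 + 7 = 19
Best route has total 17.

17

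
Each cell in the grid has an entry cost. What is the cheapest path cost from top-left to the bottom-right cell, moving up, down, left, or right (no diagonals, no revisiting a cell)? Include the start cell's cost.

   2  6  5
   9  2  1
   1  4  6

Take [0,0] [0,1] [1,1] [1,2] [2,2] for a total of 2 + 6 + 2 + 1 + 6 = 17.

17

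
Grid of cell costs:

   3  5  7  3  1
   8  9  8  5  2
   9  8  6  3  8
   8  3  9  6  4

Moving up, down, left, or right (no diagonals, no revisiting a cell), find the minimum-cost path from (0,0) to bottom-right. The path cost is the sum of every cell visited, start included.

Take (0,0) -> (0,1) -> (0,2) -> (0,3) -> (0,4) -> (1,4) -> (2,4) -> (3,4) for a total of 3 + 5 + 7 + 3 + 1 + 2 + 8 + 4 = 33.

33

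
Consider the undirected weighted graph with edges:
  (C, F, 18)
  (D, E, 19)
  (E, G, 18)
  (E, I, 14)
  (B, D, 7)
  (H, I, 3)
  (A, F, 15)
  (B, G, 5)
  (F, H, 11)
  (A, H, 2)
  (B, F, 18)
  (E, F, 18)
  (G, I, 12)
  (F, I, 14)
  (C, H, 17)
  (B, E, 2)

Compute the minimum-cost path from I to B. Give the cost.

16

Comparing a few candidate routes:
I → G → E → B: 12 + 18 + 2 = 32
I → E → B: 14 + 2 = 16
I → G → B: 12 + 5 = 17
I → F → B: 14 + 18 = 32
I → H → F → B: 3 + 11 + 18 = 32
The minimum is 16.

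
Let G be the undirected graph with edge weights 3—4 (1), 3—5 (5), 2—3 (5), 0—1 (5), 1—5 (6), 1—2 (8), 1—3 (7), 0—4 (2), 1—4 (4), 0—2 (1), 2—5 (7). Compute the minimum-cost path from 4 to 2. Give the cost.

Checking several routes:
4→3→2: 1 + 5 = 6
4→1→0→2: 4 + 5 + 1 = 10
4→1→2: 4 + 8 = 12
4→3→5→2: 1 + 5 + 7 = 13
4→0→2: 2 + 1 = 3
Shortest: 3.

3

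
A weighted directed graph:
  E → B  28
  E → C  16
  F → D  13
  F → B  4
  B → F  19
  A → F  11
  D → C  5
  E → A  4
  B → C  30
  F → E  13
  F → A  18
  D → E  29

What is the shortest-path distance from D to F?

44

Candidate routes:
D -> E -> A -> F: 29 + 4 + 11 = 44
D -> E -> B -> F: 29 + 28 + 19 = 76
The minimum is 44.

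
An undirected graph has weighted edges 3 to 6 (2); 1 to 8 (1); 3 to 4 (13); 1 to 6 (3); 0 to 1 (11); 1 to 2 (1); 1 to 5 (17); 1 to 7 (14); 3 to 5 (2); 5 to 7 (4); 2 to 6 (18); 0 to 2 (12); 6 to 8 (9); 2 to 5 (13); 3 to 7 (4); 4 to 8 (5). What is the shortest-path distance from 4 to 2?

Comparing a few candidate routes:
4 -> 8 -> 6 -> 1 -> 2: 5 + 9 + 3 + 1 = 18
4 -> 8 -> 1 -> 2: 5 + 1 + 1 = 7
4 -> 3 -> 6 -> 1 -> 2: 13 + 2 + 3 + 1 = 19
The minimum is 7.

7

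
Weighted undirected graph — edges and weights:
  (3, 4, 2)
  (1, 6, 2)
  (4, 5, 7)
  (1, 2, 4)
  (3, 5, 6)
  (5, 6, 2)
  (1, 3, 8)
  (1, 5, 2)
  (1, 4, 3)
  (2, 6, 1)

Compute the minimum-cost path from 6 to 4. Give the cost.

5

Comparing a few candidate routes:
6 -> 1 -> 4: 2 + 3 = 5
6 -> 2 -> 1 -> 4: 1 + 4 + 3 = 8
6 -> 5 -> 1 -> 4: 2 + 2 + 3 = 7
6 -> 5 -> 4: 2 + 7 = 9
Shortest: 5.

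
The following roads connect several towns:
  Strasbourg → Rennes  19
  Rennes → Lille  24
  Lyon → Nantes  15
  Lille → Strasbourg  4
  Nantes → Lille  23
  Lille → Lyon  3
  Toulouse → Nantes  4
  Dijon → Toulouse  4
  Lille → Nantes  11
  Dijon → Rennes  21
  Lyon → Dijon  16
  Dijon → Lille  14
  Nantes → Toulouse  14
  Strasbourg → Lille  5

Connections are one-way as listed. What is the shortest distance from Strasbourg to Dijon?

Paths from Strasbourg to Dijon:
Strasbourg - Rennes - Lille - Lyon - Dijon: 19 + 24 + 3 + 16 = 62
Strasbourg - Lille - Lyon - Dijon: 5 + 3 + 16 = 24
Shortest: 24.

24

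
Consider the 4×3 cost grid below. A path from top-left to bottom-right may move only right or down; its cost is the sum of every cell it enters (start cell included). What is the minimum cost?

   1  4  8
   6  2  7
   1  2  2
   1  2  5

16

One optimal route is (0,0) -> (0,1) -> (1,1) -> (2,1) -> (2,2) -> (3,2).
Its cost is 1 + 4 + 2 + 2 + 2 + 5 = 16.
(Top row then right column would cost 27.)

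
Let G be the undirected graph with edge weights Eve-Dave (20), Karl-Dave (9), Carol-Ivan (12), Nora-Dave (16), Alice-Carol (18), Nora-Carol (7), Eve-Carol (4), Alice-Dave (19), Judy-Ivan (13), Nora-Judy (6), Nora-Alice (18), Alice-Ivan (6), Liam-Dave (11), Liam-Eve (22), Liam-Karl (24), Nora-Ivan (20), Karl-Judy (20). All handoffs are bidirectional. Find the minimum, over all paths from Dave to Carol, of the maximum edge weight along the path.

Some routes from Dave to Carol:
Dave - Nora - Judy - Ivan - Alice - Carol: max(16, 6, 13, 6, 18) = 18
Dave - Nora - Carol: max(16, 7) = 16
Dave - Nora - Alice - Carol: max(16, 18, 18) = 18
Dave - Nora - Judy - Ivan - Carol: max(16, 6, 13, 12) = 16
Smallest bottleneck: 16.

16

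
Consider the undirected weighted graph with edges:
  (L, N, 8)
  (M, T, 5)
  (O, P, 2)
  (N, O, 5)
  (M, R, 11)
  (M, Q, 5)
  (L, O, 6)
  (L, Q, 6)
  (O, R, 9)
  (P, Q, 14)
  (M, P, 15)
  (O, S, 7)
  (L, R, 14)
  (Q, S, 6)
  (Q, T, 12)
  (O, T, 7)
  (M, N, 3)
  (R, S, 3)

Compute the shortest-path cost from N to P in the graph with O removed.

Some routes from N to P avoiding O:
N -> M -> R -> S -> Q -> P: 3 + 11 + 3 + 6 + 14 = 37
N -> L -> Q -> M -> P: 8 + 6 + 5 + 15 = 34
N -> M -> P: 3 + 15 = 18
N -> L -> Q -> P: 8 + 6 + 14 = 28
N -> M -> Q -> P: 3 + 5 + 14 = 22
N -> M -> T -> Q -> P: 3 + 5 + 12 + 14 = 34
Best route has total 18.

18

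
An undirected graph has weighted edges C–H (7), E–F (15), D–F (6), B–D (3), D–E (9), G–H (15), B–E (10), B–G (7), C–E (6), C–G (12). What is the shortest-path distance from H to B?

Checking several routes:
H - C - E - B: 7 + 6 + 10 = 23
H - G - C - E - B: 15 + 12 + 6 + 10 = 43
H - C - E - D - B: 7 + 6 + 9 + 3 = 25
H - C - G - B: 7 + 12 + 7 = 26
H - G - B: 15 + 7 = 22
H - C - E - F - D - B: 7 + 6 + 15 + 6 + 3 = 37
Best route has total 22.

22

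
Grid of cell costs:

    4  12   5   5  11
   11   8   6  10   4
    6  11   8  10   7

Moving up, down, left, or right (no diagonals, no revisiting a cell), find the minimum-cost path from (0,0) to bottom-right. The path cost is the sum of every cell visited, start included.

47

Cheapest: (0,0) (0,1) (0,2) (0,3) (1,3) (1,4) (2,4)
  4 + 12 + 5 + 5 + 10 + 4 + 7 = 47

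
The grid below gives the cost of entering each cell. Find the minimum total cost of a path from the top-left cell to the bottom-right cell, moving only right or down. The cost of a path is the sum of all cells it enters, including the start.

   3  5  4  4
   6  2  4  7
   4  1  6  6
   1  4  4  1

Cheapest: [0,0] → [0,1] → [1,1] → [2,1] → [3,1] → [3,2] → [3,3]
  3 + 5 + 2 + 1 + 4 + 4 + 1 = 20
(Top row then right column would cost 30.)

20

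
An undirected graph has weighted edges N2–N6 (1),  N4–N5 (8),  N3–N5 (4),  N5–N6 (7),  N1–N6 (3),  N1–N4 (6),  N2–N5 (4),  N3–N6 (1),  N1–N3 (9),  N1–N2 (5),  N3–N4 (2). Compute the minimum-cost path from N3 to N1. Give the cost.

4

A few of the N3→N1 routes:
N3→N6→N1: 1 + 3 = 4
N3→N5→N2→N6→N1: 4 + 4 + 1 + 3 = 12
N3→N1: 9
N3→N4→N1: 2 + 6 = 8
N3→N5→N2→N1: 4 + 4 + 5 = 13
N3→N6→N2→N1: 1 + 1 + 5 = 7
Shortest: 4.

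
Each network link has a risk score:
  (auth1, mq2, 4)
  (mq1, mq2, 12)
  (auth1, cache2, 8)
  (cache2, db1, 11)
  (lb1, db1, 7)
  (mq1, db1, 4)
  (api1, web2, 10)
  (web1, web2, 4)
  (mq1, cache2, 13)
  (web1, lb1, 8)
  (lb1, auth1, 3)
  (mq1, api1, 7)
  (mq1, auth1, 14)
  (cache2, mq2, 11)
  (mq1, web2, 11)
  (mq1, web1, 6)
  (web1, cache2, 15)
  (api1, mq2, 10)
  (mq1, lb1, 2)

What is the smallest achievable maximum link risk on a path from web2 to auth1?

A few of the web2→auth1 routes:
web2→web1→mq1→lb1→auth1: max(4, 6, 2, 3) = 6
web2→web1→lb1→auth1: max(4, 8, 3) = 8
web2→web1→mq1→db1→lb1→auth1: max(4, 6, 4, 7, 3) = 7
web2→api1→mq2→auth1: max(10, 10, 4) = 10
Smallest bottleneck: 6.

6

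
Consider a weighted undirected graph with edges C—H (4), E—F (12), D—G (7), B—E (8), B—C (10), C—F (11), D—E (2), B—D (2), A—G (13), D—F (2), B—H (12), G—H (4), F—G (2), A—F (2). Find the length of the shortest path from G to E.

Checking several routes:
G→F→D→B→E: 2 + 2 + 2 + 8 = 14
G→F→D→E: 2 + 2 + 2 = 6
G→A→F→D→E: 13 + 2 + 2 + 2 = 19
G→F→E: 2 + 12 = 14
G→D→B→E: 7 + 2 + 8 = 17
G→D→E: 7 + 2 = 9
Shortest: 6.

6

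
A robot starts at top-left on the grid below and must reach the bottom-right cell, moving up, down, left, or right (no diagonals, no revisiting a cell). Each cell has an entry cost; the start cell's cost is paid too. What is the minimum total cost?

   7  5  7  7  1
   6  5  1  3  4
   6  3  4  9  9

Cheapest: [0,0] → [0,1] → [1,1] → [1,2] → [1,3] → [1,4] → [2,4]
  7 + 5 + 5 + 1 + 3 + 4 + 9 = 34

34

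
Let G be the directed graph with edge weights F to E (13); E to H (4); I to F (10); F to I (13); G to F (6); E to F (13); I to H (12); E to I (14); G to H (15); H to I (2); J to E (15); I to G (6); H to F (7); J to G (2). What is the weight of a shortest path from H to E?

20

Routes from H to E:
H→I→G→F→E: 2 + 6 + 6 + 13 = 27
H→F→E: 7 + 13 = 20
H→I→F→E: 2 + 10 + 13 = 25
Shortest: 20.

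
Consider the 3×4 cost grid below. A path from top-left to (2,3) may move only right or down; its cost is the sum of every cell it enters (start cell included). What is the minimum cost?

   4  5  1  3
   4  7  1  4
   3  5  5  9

24

Take r0c0→r0c1→r0c2→r1c2→r1c3→r2c3 for a total of 4 + 5 + 1 + 1 + 4 + 9 = 24.
For comparison, the top-then-right route costs 26.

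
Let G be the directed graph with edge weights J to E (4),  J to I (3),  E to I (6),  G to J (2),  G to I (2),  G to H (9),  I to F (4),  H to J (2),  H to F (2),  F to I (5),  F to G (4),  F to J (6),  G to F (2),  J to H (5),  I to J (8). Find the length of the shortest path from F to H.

11

A few of the F→H routes:
F - J - H: 6 + 5 = 11
F - G - H: 4 + 9 = 13
F - G - J - H: 4 + 2 + 5 = 11
The minimum is 11.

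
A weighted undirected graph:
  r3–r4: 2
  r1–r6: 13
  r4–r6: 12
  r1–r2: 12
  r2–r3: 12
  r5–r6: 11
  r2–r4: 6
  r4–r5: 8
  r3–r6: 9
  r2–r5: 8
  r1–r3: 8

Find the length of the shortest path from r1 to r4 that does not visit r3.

18

Paths from r1 to r4 avoiding r3:
r1 -> r2 -> r5 -> r6 -> r4: 12 + 8 + 11 + 12 = 43
r1 -> r6 -> r4: 13 + 12 = 25
r1 -> r2 -> r4: 12 + 6 = 18
r1 -> r6 -> r5 -> r2 -> r4: 13 + 11 + 8 + 6 = 38
r1 -> r6 -> r5 -> r4: 13 + 11 + 8 = 32
r1 -> r2 -> r5 -> r4: 12 + 8 + 8 = 28
Shortest: 18.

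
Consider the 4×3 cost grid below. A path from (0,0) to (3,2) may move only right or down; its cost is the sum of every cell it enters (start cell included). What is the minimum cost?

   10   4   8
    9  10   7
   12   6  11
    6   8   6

44

Take [0,0] → [0,1] → [1,1] → [2,1] → [3,1] → [3,2] for a total of 10 + 4 + 10 + 6 + 8 + 6 = 44.
For comparison, the top-then-right route costs 46.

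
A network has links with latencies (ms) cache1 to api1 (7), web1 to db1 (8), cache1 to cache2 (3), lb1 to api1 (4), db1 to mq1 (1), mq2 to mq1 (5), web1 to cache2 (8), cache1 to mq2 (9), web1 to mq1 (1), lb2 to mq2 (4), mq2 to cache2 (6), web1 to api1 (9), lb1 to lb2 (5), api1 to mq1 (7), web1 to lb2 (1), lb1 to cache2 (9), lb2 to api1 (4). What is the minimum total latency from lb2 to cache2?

9

Some routes from lb2 to cache2:
lb2-api1-cache1-cache2: 4 + 7 + 3 = 14
lb2-lb1-cache2: 5 + 9 = 14
lb2-web1-mq1-mq2-cache2: 1 + 1 + 5 + 6 = 13
lb2-mq2-cache2: 4 + 6 = 10
lb2-web1-cache2: 1 + 8 = 9
The minimum is 9 ms.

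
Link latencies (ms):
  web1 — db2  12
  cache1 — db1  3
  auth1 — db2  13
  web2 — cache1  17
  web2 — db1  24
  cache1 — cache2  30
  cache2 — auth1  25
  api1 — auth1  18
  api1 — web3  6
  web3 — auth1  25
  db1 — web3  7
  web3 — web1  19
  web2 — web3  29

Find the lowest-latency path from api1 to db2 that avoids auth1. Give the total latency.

37

Paths from api1 to db2 avoiding auth1:
api1→web3→web1→db2: 6 + 19 + 12 = 37
The minimum is 37 ms.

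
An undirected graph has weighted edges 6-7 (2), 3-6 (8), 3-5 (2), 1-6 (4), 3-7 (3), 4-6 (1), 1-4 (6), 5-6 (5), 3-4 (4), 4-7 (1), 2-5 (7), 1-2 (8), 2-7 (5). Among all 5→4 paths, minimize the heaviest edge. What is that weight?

Checking several routes:
5 → 3 → 7 → 6 → 4: max(2, 3, 2, 1) = 3
5 → 3 → 7 → 4: max(2, 3, 1) = 3
5 → 6 → 7 → 4: max(5, 2, 1) = 5
5 → 6 → 7 → 3 → 4: max(5, 2, 3, 4) = 5
5 → 3 → 4: max(2, 4) = 4
The minimum achievable maximum is 3.

3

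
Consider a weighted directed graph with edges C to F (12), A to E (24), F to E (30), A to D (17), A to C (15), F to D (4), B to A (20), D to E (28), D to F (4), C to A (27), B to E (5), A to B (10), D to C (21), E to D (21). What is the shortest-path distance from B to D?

Comparing a few candidate routes:
B-A-E-D: 20 + 24 + 21 = 65
B-A-D: 20 + 17 = 37
B-A-C-F-D: 20 + 15 + 12 + 4 = 51
B-E-D: 5 + 21 = 26
Best route has total 26.

26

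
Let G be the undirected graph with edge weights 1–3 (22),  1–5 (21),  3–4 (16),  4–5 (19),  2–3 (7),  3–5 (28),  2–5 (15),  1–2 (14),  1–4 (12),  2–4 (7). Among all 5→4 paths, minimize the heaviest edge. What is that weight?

Checking several routes:
5→2→1→4: max(15, 14, 12) = 15
5→4: max(19) = 19
5→2→3→4: max(15, 7, 16) = 16
5→2→4: max(15, 7) = 15
Smallest bottleneck: 15.

15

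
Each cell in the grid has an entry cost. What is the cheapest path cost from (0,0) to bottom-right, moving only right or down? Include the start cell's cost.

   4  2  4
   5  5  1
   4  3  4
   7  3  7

22

Cheapest: r0c0→r0c1→r0c2→r1c2→r2c2→r3c2
  4 + 2 + 4 + 1 + 4 + 7 = 22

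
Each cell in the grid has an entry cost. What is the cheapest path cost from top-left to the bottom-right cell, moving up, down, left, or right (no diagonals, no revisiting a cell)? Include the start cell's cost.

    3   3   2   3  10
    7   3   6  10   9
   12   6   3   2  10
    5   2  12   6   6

31

Cheapest: r0c0 -> r0c1 -> r0c2 -> r1c2 -> r2c2 -> r2c3 -> r3c3 -> r3c4
  3 + 3 + 2 + 6 + 3 + 2 + 6 + 6 = 31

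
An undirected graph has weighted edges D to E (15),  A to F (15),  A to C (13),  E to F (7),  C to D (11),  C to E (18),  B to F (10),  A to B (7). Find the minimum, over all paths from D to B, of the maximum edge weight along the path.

A few of the D→B routes:
D -> E -> F -> A -> B: max(15, 7, 15, 7) = 15
D -> C -> A -> B: max(11, 13, 7) = 13
D -> E -> F -> B: max(15, 7, 10) = 15
The minimum achievable maximum is 13.

13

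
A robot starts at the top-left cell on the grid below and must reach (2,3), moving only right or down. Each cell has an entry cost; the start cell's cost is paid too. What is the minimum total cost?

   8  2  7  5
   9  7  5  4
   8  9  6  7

33

Take (0,0) (0,1) (0,2) (0,3) (1,3) (2,3) for a total of 8 + 2 + 7 + 5 + 4 + 7 = 33.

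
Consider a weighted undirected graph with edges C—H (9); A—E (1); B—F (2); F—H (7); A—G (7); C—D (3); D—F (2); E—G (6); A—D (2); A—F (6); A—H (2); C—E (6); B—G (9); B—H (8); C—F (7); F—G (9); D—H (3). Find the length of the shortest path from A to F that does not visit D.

Comparing a few candidate routes:
A - H - B - F: 2 + 8 + 2 = 12
A - F: 6
A - H - F: 2 + 7 = 9
Shortest: 6.

6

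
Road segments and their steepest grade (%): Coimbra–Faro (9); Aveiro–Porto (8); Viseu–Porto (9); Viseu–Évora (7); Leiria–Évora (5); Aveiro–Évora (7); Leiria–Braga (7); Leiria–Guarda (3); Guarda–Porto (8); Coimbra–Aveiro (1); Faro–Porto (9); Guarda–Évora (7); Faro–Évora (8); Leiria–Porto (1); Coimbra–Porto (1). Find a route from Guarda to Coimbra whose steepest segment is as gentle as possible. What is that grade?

Some routes from Guarda to Coimbra:
Guarda → Leiria → Porto → Coimbra: max(3, 1, 1) = 3
Guarda → Évora → Leiria → Porto → Coimbra: max(7, 5, 1, 1) = 7
Guarda → Évora → Leiria → Porto → Aveiro → Coimbra: max(7, 5, 1, 8, 1) = 8
Guarda → Leiria → Évora → Aveiro → Coimbra: max(3, 5, 7, 1) = 7
Guarda → Évora → Aveiro → Porto → Coimbra: max(7, 7, 8, 1) = 8
Guarda → Évora → Aveiro → Coimbra: max(7, 7, 1) = 7
Best route has worst link 3%.

3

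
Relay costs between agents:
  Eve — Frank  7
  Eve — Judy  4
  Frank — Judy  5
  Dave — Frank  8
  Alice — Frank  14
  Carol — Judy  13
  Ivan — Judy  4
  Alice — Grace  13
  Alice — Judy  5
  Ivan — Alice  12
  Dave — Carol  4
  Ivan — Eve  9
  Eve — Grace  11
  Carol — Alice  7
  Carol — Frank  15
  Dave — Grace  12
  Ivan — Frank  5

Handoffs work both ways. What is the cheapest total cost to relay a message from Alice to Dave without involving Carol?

Comparing a few candidate routes:
Alice -> Judy -> Ivan -> Frank -> Dave: 5 + 4 + 5 + 8 = 22
Alice -> Frank -> Dave: 14 + 8 = 22
Alice -> Judy -> Eve -> Frank -> Dave: 5 + 4 + 7 + 8 = 24
Alice -> Judy -> Frank -> Dave: 5 + 5 + 8 = 18
Shortest: 18.

18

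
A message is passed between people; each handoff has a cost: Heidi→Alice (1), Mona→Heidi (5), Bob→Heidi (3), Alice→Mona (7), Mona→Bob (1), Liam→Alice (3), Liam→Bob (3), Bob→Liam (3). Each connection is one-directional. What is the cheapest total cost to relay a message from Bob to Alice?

Routes from Bob to Alice:
Bob - Liam - Alice: 3 + 3 = 6
Bob - Heidi - Alice: 3 + 1 = 4
The minimum is 4.

4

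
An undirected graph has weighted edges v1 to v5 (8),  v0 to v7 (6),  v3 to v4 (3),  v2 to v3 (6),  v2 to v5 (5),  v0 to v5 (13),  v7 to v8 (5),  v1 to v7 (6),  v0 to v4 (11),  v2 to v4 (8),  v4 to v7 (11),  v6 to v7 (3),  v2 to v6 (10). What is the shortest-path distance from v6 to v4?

14

Comparing a few candidate routes:
v6 → v2 → v3 → v4: 10 + 6 + 3 = 19
v6 → v7 → v0 → v4: 3 + 6 + 11 = 20
v6 → v7 → v1 → v5 → v2 → v4: 3 + 6 + 8 + 5 + 8 = 30
v6 → v7 → v4: 3 + 11 = 14
v6 → v2 → v4: 10 + 8 = 18
The minimum is 14.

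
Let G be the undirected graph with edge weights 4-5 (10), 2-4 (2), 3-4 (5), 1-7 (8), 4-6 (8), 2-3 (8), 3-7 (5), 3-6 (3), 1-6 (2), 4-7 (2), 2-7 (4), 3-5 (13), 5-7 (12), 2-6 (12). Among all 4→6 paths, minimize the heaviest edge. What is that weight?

5

Checking several routes:
4 → 2 → 3 → 7 → 1 → 6: max(2, 8, 5, 8, 2) = 8
4 → 3 → 6: max(5, 3) = 5
4 → 7 → 3 → 6: max(2, 5, 3) = 5
4 → 2 → 3 → 6: max(2, 8, 3) = 8
4 → 2 → 7 → 3 → 6: max(2, 4, 5, 3) = 5
4 → 2 → 7 → 1 → 6: max(2, 4, 8, 2) = 8
The minimum achievable maximum is 5.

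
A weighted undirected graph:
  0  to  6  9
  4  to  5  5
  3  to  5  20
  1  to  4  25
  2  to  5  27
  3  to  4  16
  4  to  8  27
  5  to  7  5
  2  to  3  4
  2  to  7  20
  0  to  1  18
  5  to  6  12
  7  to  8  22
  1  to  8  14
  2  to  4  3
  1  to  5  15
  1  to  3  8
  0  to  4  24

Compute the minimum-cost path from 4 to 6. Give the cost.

Some routes from 4 to 6:
4-5-6: 5 + 12 = 17
4-2-3-5-6: 3 + 4 + 20 + 12 = 39
4-0-6: 24 + 9 = 33
Best route has total 17.

17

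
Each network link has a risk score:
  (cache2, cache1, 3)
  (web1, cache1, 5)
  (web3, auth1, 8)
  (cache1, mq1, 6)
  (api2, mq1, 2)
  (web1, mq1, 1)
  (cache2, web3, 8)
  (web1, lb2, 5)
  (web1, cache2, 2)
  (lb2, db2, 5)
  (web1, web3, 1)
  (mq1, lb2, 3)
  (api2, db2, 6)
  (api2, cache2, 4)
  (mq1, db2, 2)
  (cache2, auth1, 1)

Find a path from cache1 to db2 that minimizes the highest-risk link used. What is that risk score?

3

Checking several routes:
cache1 -> cache2 -> api2 -> mq1 -> lb2 -> db2: max(3, 4, 2, 3, 5) = 5
cache1 -> cache2 -> api2 -> mq1 -> db2: max(3, 4, 2, 2) = 4
cache1 -> cache2 -> web1 -> mq1 -> db2: max(3, 2, 1, 2) = 3
The minimum achievable maximum is 3.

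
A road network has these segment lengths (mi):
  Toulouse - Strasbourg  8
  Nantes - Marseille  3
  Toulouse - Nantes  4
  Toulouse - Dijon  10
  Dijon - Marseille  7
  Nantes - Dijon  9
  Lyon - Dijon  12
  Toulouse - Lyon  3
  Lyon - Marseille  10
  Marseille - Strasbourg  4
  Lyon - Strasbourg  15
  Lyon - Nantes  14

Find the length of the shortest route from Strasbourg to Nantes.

Comparing a few candidate routes:
Strasbourg→Toulouse→Nantes: 8 + 4 = 12
Strasbourg→Marseille→Lyon→Toulouse→Nantes: 4 + 10 + 3 + 4 = 21
Strasbourg→Marseille→Nantes: 4 + 3 = 7
Strasbourg→Marseille→Dijon→Nantes: 4 + 7 + 9 = 20
Shortest: 7 mi.

7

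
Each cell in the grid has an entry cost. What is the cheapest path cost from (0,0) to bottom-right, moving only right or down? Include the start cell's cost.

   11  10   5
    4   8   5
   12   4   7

34

Take (0,0) -> (1,0) -> (1,1) -> (2,1) -> (2,2) for a total of 11 + 4 + 8 + 4 + 7 = 34.
For comparison, the top-then-right route costs 38.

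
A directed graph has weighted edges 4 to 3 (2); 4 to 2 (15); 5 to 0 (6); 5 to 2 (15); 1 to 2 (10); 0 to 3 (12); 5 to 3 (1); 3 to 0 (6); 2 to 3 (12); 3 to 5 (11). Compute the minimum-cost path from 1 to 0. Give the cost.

28

Routes from 1 to 0:
1 -> 2 -> 3 -> 0: 10 + 12 + 6 = 28
1 -> 2 -> 3 -> 5 -> 0: 10 + 12 + 11 + 6 = 39
Shortest: 28.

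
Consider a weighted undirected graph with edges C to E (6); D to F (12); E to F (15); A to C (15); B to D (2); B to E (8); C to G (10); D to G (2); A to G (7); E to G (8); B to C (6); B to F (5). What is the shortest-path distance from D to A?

9

A few of the D→A routes:
D-B-C-A: 2 + 6 + 15 = 23
D-B-E-G-A: 2 + 8 + 8 + 7 = 25
D-G-A: 2 + 7 = 9
The minimum is 9.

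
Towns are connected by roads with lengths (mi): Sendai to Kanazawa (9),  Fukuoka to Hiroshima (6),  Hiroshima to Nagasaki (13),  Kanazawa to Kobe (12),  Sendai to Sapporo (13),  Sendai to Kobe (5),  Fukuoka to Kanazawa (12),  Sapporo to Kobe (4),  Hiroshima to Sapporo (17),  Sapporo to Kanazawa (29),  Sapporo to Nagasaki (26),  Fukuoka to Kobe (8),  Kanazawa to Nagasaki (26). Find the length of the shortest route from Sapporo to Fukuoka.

12

A few of the Sapporo→Fukuoka routes:
Sapporo → Kobe → Fukuoka: 4 + 8 = 12
Sapporo → Hiroshima → Fukuoka: 17 + 6 = 23
Sapporo → Sendai → Kobe → Fukuoka: 13 + 5 + 8 = 26
Best route has total 12 mi.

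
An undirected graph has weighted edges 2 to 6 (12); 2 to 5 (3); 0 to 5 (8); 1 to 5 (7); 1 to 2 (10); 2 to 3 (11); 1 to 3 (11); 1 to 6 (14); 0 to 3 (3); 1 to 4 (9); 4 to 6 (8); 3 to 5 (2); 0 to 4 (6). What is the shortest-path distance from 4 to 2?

14

A few of the 4→2 routes:
4→1→2: 9 + 10 = 19
4→0→5→2: 6 + 8 + 3 = 17
4→0→3→5→2: 6 + 3 + 2 + 3 = 14
The minimum is 14.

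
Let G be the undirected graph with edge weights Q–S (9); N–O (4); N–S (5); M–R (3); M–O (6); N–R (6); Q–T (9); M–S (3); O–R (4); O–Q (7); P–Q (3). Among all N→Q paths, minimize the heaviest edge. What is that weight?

7

Some routes from N to Q:
N-R-M-O-Q: max(6, 3, 6, 7) = 7
N-S-M-R-O-Q: max(5, 3, 3, 4, 7) = 7
N-S-M-O-Q: max(5, 3, 6, 7) = 7
Best route has worst link 7.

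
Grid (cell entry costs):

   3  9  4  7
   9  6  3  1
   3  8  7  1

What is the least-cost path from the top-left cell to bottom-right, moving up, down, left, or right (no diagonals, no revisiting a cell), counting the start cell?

21

Path [0,0] → [0,1] → [0,2] → [1,2] → [1,3] → [2,3]: 3 + 9 + 4 + 3 + 1 + 1 = 21.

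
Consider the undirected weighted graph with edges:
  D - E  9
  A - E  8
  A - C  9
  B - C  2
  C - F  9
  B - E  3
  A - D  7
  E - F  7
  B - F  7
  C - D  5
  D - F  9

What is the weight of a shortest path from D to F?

9

A few of the D→F routes:
D -> C -> B -> E -> F: 5 + 2 + 3 + 7 = 17
D -> C -> B -> F: 5 + 2 + 7 = 14
D -> E -> F: 9 + 7 = 16
D -> C -> F: 5 + 9 = 14
D -> F: 9
Shortest: 9.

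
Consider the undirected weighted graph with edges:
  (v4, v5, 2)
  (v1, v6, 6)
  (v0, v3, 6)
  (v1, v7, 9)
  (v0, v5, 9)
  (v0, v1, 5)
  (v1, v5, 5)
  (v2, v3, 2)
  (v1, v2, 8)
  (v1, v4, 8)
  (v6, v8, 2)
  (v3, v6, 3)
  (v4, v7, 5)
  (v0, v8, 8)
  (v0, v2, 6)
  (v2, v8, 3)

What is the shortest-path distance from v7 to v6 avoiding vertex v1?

A few of the v7→v6 routes:
v7 - v4 - v5 - v0 - v3 - v6: 5 + 2 + 9 + 6 + 3 = 25
v7 - v4 - v5 - v0 - v2 - v3 - v6: 5 + 2 + 9 + 6 + 2 + 3 = 27
v7 - v4 - v5 - v0 - v2 - v8 - v6: 5 + 2 + 9 + 6 + 3 + 2 = 27
v7 - v4 - v5 - v0 - v8 - v6: 5 + 2 + 9 + 8 + 2 = 26
Best route has total 25.

25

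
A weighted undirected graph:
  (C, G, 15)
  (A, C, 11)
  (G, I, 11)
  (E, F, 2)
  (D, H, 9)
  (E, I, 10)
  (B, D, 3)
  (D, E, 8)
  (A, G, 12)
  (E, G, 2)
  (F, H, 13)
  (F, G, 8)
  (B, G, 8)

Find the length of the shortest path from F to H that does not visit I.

13

A few of the F→H routes:
F -> H: 13
F -> E -> G -> B -> D -> H: 2 + 2 + 8 + 3 + 9 = 24
F -> E -> D -> H: 2 + 8 + 9 = 19
Shortest: 13.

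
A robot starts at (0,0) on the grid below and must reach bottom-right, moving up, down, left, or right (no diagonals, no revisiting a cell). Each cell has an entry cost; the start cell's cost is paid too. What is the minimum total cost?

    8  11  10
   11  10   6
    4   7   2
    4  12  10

Take (0,0) → (1,0) → (2,0) → (2,1) → (2,2) → (3,2) for a total of 8 + 11 + 4 + 7 + 2 + 10 = 42.

42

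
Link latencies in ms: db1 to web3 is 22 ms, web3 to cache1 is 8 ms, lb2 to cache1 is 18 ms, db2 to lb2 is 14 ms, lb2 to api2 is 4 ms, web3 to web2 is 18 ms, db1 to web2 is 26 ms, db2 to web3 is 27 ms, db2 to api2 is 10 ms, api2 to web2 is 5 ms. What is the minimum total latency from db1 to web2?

Routes from db1 to web2:
db1-web3-web2: 22 + 18 = 40
db1-web3-db2-lb2-api2-web2: 22 + 27 + 14 + 4 + 5 = 72
db1-web2: 26
db1-web3-cache1-lb2-db2-api2-web2: 22 + 8 + 18 + 14 + 10 + 5 = 77
db1-web3-cache1-lb2-api2-web2: 22 + 8 + 18 + 4 + 5 = 57
db1-web3-db2-api2-web2: 22 + 27 + 10 + 5 = 64
Shortest: 26 ms.

26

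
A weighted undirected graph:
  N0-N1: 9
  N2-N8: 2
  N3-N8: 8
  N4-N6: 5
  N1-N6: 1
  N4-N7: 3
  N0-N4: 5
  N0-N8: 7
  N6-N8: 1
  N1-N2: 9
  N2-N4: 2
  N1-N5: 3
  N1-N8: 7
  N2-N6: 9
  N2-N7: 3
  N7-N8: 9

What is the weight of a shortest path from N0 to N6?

Comparing a few candidate routes:
N0 - N4 - N2 - N8 - N6: 5 + 2 + 2 + 1 = 10
N0 - N8 - N6: 7 + 1 = 8
N0 - N4 - N6: 5 + 5 = 10
N0 - N1 - N6: 9 + 1 = 10
Best route has total 8.

8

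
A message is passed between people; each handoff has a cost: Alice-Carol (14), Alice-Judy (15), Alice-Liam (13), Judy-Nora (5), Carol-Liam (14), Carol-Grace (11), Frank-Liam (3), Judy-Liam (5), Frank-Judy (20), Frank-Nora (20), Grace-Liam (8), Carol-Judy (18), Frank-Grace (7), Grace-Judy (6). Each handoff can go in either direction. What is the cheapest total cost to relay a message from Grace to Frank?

Some routes from Grace to Frank:
Grace-Judy-Liam-Frank: 6 + 5 + 3 = 14
Grace-Judy-Frank: 6 + 20 = 26
Grace-Frank: 7
Grace-Liam-Frank: 8 + 3 = 11
The minimum is 7.

7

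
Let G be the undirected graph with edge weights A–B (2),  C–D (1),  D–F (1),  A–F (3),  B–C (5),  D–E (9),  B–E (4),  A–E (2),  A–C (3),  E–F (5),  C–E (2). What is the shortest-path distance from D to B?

Checking several routes:
D -> C -> A -> B: 1 + 3 + 2 = 6
D -> F -> A -> B: 1 + 3 + 2 = 6
D -> C -> B: 1 + 5 = 6
Best route has total 6.

6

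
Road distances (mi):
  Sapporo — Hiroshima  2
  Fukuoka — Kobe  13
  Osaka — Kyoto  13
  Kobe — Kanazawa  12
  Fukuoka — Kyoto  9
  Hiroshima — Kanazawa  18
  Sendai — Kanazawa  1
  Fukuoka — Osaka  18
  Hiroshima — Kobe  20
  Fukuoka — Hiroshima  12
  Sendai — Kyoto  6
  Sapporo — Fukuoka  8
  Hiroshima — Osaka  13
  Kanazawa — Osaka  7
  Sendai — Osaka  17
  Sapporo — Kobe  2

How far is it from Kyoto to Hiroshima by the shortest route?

19

Checking several routes:
Kyoto-Fukuoka-Sapporo-Hiroshima: 9 + 8 + 2 = 19
Kyoto-Sendai-Kanazawa-Kobe-Sapporo-Hiroshima: 6 + 1 + 12 + 2 + 2 = 23
Kyoto-Fukuoka-Hiroshima: 9 + 12 = 21
Kyoto-Osaka-Hiroshima: 13 + 13 = 26
Kyoto-Sendai-Kanazawa-Hiroshima: 6 + 1 + 18 = 25
Shortest: 19 mi.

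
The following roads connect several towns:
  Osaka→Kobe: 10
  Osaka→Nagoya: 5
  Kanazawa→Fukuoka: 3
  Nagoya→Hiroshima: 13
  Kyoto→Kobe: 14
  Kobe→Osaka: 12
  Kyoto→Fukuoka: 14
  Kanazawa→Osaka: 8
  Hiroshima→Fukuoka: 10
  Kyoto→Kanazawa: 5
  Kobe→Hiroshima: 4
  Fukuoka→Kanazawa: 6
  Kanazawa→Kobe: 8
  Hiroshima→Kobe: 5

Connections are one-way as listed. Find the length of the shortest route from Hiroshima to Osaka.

17

Routes from Hiroshima to Osaka:
Hiroshima → Fukuoka → Kanazawa → Kobe → Osaka: 10 + 6 + 8 + 12 = 36
Hiroshima → Kobe → Osaka: 5 + 12 = 17
Hiroshima → Fukuoka → Kanazawa → Osaka: 10 + 6 + 8 = 24
Best route has total 17.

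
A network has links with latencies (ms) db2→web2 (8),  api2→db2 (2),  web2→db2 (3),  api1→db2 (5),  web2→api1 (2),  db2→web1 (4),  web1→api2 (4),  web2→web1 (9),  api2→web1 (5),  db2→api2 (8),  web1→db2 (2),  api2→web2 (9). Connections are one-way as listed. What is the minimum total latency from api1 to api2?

Paths from api1 to api2:
api1 → db2 → web1 → api2: 5 + 4 + 4 = 13
api1 → db2 → web2 → web1 → api2: 5 + 8 + 9 + 4 = 26
api1 → db2 → api2: 5 + 8 = 13
The minimum is 13 ms.

13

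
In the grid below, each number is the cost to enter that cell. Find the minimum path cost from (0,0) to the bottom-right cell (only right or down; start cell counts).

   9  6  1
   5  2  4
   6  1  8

25

Cheapest: (0,0) (1,0) (1,1) (2,1) (2,2)
  9 + 5 + 2 + 1 + 8 = 25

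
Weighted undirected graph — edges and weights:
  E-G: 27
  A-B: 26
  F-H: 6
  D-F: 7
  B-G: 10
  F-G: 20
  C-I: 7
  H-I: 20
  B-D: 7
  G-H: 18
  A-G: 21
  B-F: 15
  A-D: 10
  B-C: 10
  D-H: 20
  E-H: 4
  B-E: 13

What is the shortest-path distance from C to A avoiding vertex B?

A few of the C→A routes:
C → I → H → E → G → A: 7 + 20 + 4 + 27 + 21 = 79
C → I → H → F → G → A: 7 + 20 + 6 + 20 + 21 = 74
C → I → H → G → A: 7 + 20 + 18 + 21 = 66
C → I → H → D → A: 7 + 20 + 20 + 10 = 57
C → I → H → F → D → A: 7 + 20 + 6 + 7 + 10 = 50
Best route has total 50.

50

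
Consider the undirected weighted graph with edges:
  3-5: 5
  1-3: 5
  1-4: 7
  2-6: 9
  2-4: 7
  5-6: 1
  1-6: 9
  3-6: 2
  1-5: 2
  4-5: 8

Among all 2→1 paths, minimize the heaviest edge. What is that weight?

7

Checking several routes:
2 - 4 - 1: max(7, 7) = 7
2 - 4 - 5 - 3 - 1: max(7, 8, 5, 5) = 8
2 - 4 - 5 - 1: max(7, 8, 2) = 8
Smallest bottleneck: 7.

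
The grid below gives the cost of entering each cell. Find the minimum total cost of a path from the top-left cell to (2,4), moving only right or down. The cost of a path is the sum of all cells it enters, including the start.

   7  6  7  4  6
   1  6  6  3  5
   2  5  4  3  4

26

Cheapest: (0,0) → (1,0) → (2,0) → (2,1) → (2,2) → (2,3) → (2,4)
  7 + 1 + 2 + 5 + 4 + 3 + 4 = 26
For comparison, the top-then-right route costs 39.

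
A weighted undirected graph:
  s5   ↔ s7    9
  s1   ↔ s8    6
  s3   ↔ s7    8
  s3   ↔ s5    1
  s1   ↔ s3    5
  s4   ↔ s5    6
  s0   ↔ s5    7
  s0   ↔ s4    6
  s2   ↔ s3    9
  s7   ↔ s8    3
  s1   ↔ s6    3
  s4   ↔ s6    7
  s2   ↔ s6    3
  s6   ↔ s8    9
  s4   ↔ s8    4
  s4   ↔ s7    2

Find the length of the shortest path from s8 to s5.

A few of the s8→s5 routes:
s8 → s4 → s5: 4 + 6 = 10
s8 → s7 → s4 → s5: 3 + 2 + 6 = 11
s8 → s7 → s3 → s5: 3 + 8 + 1 = 12
s8 → s7 → s5: 3 + 9 = 12
The minimum is 10.

10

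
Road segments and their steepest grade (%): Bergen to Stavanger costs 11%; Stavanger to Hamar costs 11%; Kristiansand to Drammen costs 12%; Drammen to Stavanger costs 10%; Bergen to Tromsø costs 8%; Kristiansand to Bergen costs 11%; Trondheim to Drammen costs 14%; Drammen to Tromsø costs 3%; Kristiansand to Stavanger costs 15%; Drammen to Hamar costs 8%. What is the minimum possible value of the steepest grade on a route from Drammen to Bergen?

8

Comparing a few candidate routes:
Drammen -> Tromsø -> Bergen: max(3, 8) = 8
Drammen -> Hamar -> Stavanger -> Bergen: max(8, 11, 11) = 11
Drammen -> Hamar -> Stavanger -> Kristiansand -> Bergen: max(8, 11, 15, 11) = 15
Drammen -> Kristiansand -> Stavanger -> Bergen: max(12, 15, 11) = 15
Drammen -> Stavanger -> Bergen: max(10, 11) = 11
Drammen -> Kristiansand -> Bergen: max(12, 11) = 12
The minimum achievable maximum is 8%.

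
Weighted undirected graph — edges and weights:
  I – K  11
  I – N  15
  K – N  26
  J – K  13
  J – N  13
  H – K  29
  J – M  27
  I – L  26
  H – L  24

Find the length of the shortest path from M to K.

40

Some routes from M to K:
M - J - N - K: 27 + 13 + 26 = 66
M - J - N - I - K: 27 + 13 + 15 + 11 = 66
M - J - K: 27 + 13 = 40
The minimum is 40.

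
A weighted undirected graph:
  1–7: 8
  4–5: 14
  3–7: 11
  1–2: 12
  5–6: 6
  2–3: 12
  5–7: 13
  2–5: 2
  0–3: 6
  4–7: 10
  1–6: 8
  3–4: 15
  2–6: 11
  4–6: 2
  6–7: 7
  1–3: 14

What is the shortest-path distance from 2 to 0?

18

Comparing a few candidate routes:
2 -> 5 -> 6 -> 4 -> 3 -> 0: 2 + 6 + 2 + 15 + 6 = 31
2 -> 1 -> 3 -> 0: 12 + 14 + 6 = 32
2 -> 3 -> 0: 12 + 6 = 18
2 -> 6 -> 4 -> 3 -> 0: 11 + 2 + 15 + 6 = 34
2 -> 5 -> 6 -> 7 -> 3 -> 0: 2 + 6 + 7 + 11 + 6 = 32
2 -> 5 -> 7 -> 3 -> 0: 2 + 13 + 11 + 6 = 32
The minimum is 18.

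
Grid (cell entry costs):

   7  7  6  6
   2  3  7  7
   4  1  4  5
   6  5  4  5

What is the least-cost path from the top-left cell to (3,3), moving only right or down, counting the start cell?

26

Take r0c0→r1c0→r1c1→r2c1→r2c2→r3c2→r3c3 for a total of 7 + 2 + 3 + 1 + 4 + 4 + 5 = 26.
(Top row then right column would cost 43.)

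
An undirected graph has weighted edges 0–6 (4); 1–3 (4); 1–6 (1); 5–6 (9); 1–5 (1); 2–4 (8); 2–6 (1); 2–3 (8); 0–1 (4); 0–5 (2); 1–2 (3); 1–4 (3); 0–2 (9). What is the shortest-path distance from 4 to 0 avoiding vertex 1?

13

Routes from 4 to 0 avoiding 1:
4 - 2 - 6 - 5 - 0: 8 + 1 + 9 + 2 = 20
4 - 2 - 0: 8 + 9 = 17
4 - 2 - 6 - 0: 8 + 1 + 4 = 13
Shortest: 13.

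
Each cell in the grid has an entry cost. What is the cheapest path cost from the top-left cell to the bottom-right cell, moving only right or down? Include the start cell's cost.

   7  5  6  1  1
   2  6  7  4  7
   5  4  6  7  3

30

Path [0,0] → [0,1] → [0,2] → [0,3] → [0,4] → [1,4] → [2,4]: 7 + 5 + 6 + 1 + 1 + 7 + 3 = 30.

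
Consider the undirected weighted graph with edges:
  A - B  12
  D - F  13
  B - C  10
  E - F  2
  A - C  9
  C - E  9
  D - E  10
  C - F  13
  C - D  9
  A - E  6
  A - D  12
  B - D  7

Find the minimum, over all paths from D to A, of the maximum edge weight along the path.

9

Comparing a few candidate routes:
D -> B -> C -> A: max(7, 10, 9) = 10
D -> C -> A: max(9, 9) = 9
D -> E -> A: max(10, 6) = 10
D -> C -> E -> A: max(9, 9, 6) = 9
D -> B -> C -> E -> A: max(7, 10, 9, 6) = 10
D -> E -> C -> A: max(10, 9, 9) = 10
Best route has worst link 9.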